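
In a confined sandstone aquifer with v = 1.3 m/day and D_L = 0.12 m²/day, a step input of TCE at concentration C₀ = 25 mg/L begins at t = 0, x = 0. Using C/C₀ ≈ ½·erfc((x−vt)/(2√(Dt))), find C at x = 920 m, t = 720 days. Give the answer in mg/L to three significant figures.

22.2 mg/L

For a continuous step input, C/C₀ ≈ ½·erfc((x−vt)/(2√(Dt))).
vt = 1.3 × 720 = 936 m and 2√(Dt) = 2√(0.12 × 720) = 18.59 m.
Argument (x−vt)/(2√(Dt)) = (920 − 936)/18.59 = -0.8607; ½·erfc(-0.8607) = 0.8882.
C = 25 × 0.8882 = 22.2 mg/L.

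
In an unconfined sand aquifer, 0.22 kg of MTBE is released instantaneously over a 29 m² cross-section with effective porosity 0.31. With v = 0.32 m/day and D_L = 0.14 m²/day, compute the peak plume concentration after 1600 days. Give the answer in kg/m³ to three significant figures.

The peak of an instantaneous 1D plume sits at x = vt; there the Gaussian factor is 1 and C_max = M/(n_e·A·√(4πDt)), where n_e·A is the pore area the mass is dissolved in.
√(4πDt) = √(4π × 0.14 × 1600) = 53.06 m, so C_max = 0.22/(0.31 × 29 × 53.06) = 0.000461 kg/m³.

0.000461 kg/m³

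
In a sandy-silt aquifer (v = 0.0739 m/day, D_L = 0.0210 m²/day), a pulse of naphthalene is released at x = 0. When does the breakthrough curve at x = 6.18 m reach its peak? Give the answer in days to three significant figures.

79.9 days

For the 1D instantaneous-source solution, setting ∂C/∂t = 0 at fixed x gives v²t² + 2Dt − x² = 0, so t = (√(D² + v²x²) − D)/v².
√(D² + v²x²) = √(0.0210² + 0.0739² × 6.18²) = 0.4572; v² = 0.00546121.
t = (0.4572 − 0.0210)/0.00546121 = 79.9 days (vs. the pure-advection estimate x/v = 83.6 d).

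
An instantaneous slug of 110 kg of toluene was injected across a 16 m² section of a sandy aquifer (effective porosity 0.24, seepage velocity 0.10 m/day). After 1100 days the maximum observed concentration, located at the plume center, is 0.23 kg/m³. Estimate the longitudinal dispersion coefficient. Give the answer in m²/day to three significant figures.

1.12 m²/day

At the plume center C_max = M/(n_e·A·√(4πDt)), so D = M²/(4πt·(n_e·A·C_max)²).
n_e·A·C_max = 0.24 × 16 × 0.23 = 0.8832 kg/m.
D = 110²/(4π × 1100 × 0.8832²) = 1.12 m²/day.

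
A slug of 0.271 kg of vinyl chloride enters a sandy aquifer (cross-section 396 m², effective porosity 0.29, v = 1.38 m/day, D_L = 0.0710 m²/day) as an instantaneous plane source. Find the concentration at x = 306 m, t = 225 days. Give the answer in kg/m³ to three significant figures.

For an instantaneous plane source, C(x,t) = M/(n_e·A·√(4πDt)) · exp(−(x−vt)²/(4Dt)), with n_e·A the pore (flow) area.
Plume center vt = 1.38 × 225 = 310.5 m, so the well at 306 m is 4.5 m upgradient of the peak.
√(4πDt) = 14.17 m, giving peak height M/(n_e·A·√(4πDt)) = 0.271/(0.29 × 396 × 14.17) = 0.0001665 kg/m³.
(x−vt)²/(4Dt) = (-4.5)²/(4 × 0.0710 × 225) = 0.3169; exp(−0.3169) = 0.7284.
C = 0.0001665 × 0.7284 = 0.000121 kg/m³.

0.000121 kg/m³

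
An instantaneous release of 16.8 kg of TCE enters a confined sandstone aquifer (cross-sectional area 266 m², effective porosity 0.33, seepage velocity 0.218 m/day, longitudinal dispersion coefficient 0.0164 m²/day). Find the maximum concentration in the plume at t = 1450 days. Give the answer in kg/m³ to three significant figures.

0.0111 kg/m³

The peak of an instantaneous 1D plume sits at x = vt; there the Gaussian factor is 1 and C_max = M/(n_e·A·√(4πDt)), where n_e·A is the pore area the mass is dissolved in.
√(4πDt) = √(4π × 0.0164 × 1450) = 17.29 m, so C_max = 16.8/(0.33 × 266 × 17.29) = 0.0111 kg/m³.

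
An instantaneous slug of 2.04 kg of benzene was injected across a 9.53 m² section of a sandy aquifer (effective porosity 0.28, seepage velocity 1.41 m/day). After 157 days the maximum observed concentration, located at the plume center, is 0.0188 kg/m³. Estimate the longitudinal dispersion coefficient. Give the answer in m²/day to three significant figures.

0.838 m²/day

At the plume center C_max = M/(n_e·A·√(4πDt)), so D = M²/(4πt·(n_e·A·C_max)²).
n_e·A·C_max = 0.28 × 9.53 × 0.0188 = 0.05017 kg/m.
D = 2.04²/(4π × 157 × 0.05017²) = 0.838 m²/day.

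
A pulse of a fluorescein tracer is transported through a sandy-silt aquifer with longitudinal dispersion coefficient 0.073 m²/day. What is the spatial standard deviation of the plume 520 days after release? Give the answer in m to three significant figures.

8.71 m

Dispersive spreading gives a Gaussian with σ² = 2Dt; advection only shifts the center.
σ = √(2 × 0.073 × 520) = 8.71 m.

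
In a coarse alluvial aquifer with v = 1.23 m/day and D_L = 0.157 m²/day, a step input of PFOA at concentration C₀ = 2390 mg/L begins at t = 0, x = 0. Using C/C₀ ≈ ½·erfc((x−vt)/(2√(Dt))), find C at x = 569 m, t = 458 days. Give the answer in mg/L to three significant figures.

761 mg/L

For a continuous step input, C/C₀ ≈ ½·erfc((x−vt)/(2√(Dt))).
vt = 1.23 × 458 = 563.34 m and 2√(Dt) = 2√(0.157 × 458) = 16.96 m.
Argument (x−vt)/(2√(Dt)) = (569 − 563.34)/16.96 = 0.3337; ½·erfc(0.3337) = 0.3185.
C = 2390 × 0.3185 = 761 mg/L.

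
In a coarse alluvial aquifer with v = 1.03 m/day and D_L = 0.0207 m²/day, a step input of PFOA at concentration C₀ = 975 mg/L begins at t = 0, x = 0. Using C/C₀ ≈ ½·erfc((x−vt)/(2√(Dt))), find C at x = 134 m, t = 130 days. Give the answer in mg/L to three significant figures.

471 mg/L

For a continuous step input, C/C₀ ≈ ½·erfc((x−vt)/(2√(Dt))).
vt = 1.03 × 130 = 133.9 m and 2√(Dt) = 2√(0.0207 × 130) = 3.281 m.
Argument (x−vt)/(2√(Dt)) = (134 − 133.9)/3.281 = 0.03048; ½·erfc(0.03048) = 0.4828.
C = 975 × 0.4828 = 471 mg/L.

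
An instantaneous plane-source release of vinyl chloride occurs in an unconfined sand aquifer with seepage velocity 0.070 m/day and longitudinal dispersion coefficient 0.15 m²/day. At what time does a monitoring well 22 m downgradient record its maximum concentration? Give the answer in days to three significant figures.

285 days

For the 1D instantaneous-source solution, setting ∂C/∂t = 0 at fixed x gives v²t² + 2Dt − x² = 0, so t = (√(D² + v²x²) − D)/v².
√(D² + v²x²) = √(0.15² + 0.070² × 22²) = 1.547; v² = 0.0049.
t = (1.547 − 0.15)/0.0049 = 285 days (vs. the pure-advection estimate x/v = 314 d).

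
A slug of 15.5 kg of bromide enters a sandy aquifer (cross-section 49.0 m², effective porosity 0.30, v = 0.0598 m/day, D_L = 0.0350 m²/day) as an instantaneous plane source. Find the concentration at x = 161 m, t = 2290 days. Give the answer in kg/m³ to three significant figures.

For an instantaneous plane source, C(x,t) = M/(n_e·A·√(4πDt)) · exp(−(x−vt)²/(4Dt)), with n_e·A the pore (flow) area.
Plume center vt = 0.0598 × 2290 = 136.942 m, so the well at 161 m is 24.058 m downgradient of the peak.
√(4πDt) = 31.74 m, giving peak height M/(n_e·A·√(4πDt)) = 15.5/(0.30 × 49.0 × 31.74) = 0.03322 kg/m³.
(x−vt)²/(4Dt) = (24.058)²/(4 × 0.0350 × 2290) = 1.805; exp(−1.805) = 0.1645.
C = 0.03322 × 0.1645 = 0.00546 kg/m³.

0.00546 kg/m³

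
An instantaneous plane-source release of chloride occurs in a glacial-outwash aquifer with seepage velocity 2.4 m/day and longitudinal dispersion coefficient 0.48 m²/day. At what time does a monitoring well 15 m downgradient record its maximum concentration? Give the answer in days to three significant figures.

For the 1D instantaneous-source solution, setting ∂C/∂t = 0 at fixed x gives v²t² + 2Dt − x² = 0, so t = (√(D² + v²x²) − D)/v².
√(D² + v²x²) = √(0.48² + 2.4² × 15²) = 36.00; v² = 5.76.
t = (36.00 − 0.48)/5.76 = 6.17 days (vs. the pure-advection estimate x/v = 6.25 d).

6.17 days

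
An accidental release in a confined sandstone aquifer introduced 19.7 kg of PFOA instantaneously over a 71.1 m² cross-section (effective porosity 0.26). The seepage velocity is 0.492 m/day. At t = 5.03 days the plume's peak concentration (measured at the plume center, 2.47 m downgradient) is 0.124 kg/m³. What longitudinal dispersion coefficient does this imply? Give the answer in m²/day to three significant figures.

At the plume center C_max = M/(n_e·A·√(4πDt)), so D = M²/(4πt·(n_e·A·C_max)²).
n_e·A·C_max = 0.26 × 71.1 × 0.124 = 2.292 kg/m.
D = 19.7²/(4π × 5.03 × 2.292²) = 1.17 m²/day.

1.17 m²/day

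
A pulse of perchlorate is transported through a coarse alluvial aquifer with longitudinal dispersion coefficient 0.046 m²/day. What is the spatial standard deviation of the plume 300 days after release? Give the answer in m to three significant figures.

Dispersive spreading gives a Gaussian with σ² = 2Dt; advection only shifts the center.
σ = √(2 × 0.046 × 300) = 5.25 m.

5.25 m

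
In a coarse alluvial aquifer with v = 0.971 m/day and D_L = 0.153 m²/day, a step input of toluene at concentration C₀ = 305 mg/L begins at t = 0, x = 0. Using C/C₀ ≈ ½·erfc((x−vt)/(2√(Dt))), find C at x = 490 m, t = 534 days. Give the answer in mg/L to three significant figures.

301 mg/L

For a continuous step input, C/C₀ ≈ ½·erfc((x−vt)/(2√(Dt))).
vt = 0.971 × 534 = 518.514 m and 2√(Dt) = 2√(0.153 × 534) = 18.08 m.
Argument (x−vt)/(2√(Dt)) = (490 − 518.514)/18.08 = -1.577; ½·erfc(-1.577) = 0.9871.
C = 305 × 0.9871 = 301 mg/L.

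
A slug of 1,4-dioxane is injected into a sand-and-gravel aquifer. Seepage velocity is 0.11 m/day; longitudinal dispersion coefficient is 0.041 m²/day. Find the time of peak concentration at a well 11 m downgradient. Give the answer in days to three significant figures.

For the 1D instantaneous-source solution, setting ∂C/∂t = 0 at fixed x gives v²t² + 2Dt − x² = 0, so t = (√(D² + v²x²) − D)/v².
√(D² + v²x²) = √(0.041² + 0.11² × 11²) = 1.211; v² = 0.0121.
t = (1.211 − 0.041)/0.0121 = 96.7 days (vs. the pure-advection estimate x/v = 100 d).

96.7 days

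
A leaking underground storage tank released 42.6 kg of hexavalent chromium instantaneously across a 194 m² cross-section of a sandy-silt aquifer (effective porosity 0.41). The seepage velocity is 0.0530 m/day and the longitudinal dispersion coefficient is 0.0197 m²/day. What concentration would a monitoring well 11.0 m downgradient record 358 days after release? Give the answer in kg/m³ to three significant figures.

For an instantaneous plane source, C(x,t) = M/(n_e·A·√(4πDt)) · exp(−(x−vt)²/(4Dt)), with n_e·A the pore (flow) area.
Plume center vt = 0.0530 × 358 = 18.974 m, so the well at 11.0 m is 7.974 m upgradient of the peak.
√(4πDt) = 9.414 m, giving peak height M/(n_e·A·√(4πDt)) = 42.6/(0.41 × 194 × 9.414) = 0.05689 kg/m³.
(x−vt)²/(4Dt) = (-7.974)²/(4 × 0.0197 × 358) = 2.254; exp(−2.254) = 0.1050.
C = 0.05689 × 0.1050 = 0.00597 kg/m³.

0.00597 kg/m³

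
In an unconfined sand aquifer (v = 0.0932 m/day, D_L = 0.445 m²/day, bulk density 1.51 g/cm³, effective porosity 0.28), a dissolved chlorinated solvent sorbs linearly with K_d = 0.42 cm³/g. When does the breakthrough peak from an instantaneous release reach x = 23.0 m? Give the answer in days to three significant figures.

Retardation factor R = 1 + ρ_b·K_d/n = 1 + 1.51 × 0.42/0.28 = 3.265.
Sorption retards both mechanisms: v_R = v/R = 0.02855 m/day, D_R = D/R = 0.1363 m²/day.
Peak time from v_R²t² + 2D_R t − x² = 0: t = (√(D_R² + v_R²x²) − D_R)/v_R².
√(D_R² + v_R²x²) = √(0.1363² + 0.02855² × 23.0²) = 0.6706; v_R² = 0.0008151.
t = (0.6706 − 0.1363)/0.0008151 = 656 days.

656 days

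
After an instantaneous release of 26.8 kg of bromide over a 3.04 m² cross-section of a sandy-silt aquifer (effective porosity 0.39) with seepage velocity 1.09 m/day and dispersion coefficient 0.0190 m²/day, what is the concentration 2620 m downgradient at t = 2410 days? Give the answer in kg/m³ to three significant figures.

0.727 kg/m³

For an instantaneous plane source, C(x,t) = M/(n_e·A·√(4πDt)) · exp(−(x−vt)²/(4Dt)), with n_e·A the pore (flow) area.
Plume center vt = 1.09 × 2410 = 2626.9 m, so the well at 2620 m is 6.9 m upgradient of the peak.
√(4πDt) = 23.99 m, giving peak height M/(n_e·A·√(4πDt)) = 26.8/(0.39 × 3.04 × 23.99) = 0.9423 kg/m³.
(x−vt)²/(4Dt) = (-6.9)²/(4 × 0.0190 × 2410) = 0.2599; exp(−0.2599) = 0.7711.
C = 0.9423 × 0.7711 = 0.727 kg/m³.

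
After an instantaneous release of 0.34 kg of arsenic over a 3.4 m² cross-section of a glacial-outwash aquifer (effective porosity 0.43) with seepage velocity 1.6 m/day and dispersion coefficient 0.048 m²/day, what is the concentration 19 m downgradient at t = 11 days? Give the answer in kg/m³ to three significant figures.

For an instantaneous plane source, C(x,t) = M/(n_e·A·√(4πDt)) · exp(−(x−vt)²/(4Dt)), with n_e·A the pore (flow) area.
Plume center vt = 1.6 × 11 = 17.6 m, so the well at 19 m is 1.4 m downgradient of the peak.
√(4πDt) = 2.576 m, giving peak height M/(n_e·A·√(4πDt)) = 0.34/(0.43 × 3.4 × 2.576) = 0.09028 kg/m³.
(x−vt)²/(4Dt) = (1.4)²/(4 × 0.048 × 11) = 0.9280; exp(−0.9280) = 0.3953.
C = 0.09028 × 0.3953 = 0.0357 kg/m³.

0.0357 kg/m³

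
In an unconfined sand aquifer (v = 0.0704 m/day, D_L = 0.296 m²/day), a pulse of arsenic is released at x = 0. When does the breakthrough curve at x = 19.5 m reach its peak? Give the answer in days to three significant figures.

224 days

For the 1D instantaneous-source solution, setting ∂C/∂t = 0 at fixed x gives v²t² + 2Dt − x² = 0, so t = (√(D² + v²x²) − D)/v².
√(D² + v²x²) = √(0.296² + 0.0704² × 19.5²) = 1.404; v² = 0.00495616.
t = (1.404 − 0.296)/0.00495616 = 224 days (vs. the pure-advection estimate x/v = 277 d).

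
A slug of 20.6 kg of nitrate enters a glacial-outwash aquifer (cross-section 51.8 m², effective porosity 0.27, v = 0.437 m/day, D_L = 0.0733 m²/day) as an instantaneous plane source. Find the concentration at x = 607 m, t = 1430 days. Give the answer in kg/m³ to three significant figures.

For an instantaneous plane source, C(x,t) = M/(n_e·A·√(4πDt)) · exp(−(x−vt)²/(4Dt)), with n_e·A the pore (flow) area.
Plume center vt = 0.437 × 1430 = 624.91 m, so the well at 607 m is 17.91 m upgradient of the peak.
√(4πDt) = 36.29 m, giving peak height M/(n_e·A·√(4πDt)) = 20.6/(0.27 × 51.8 × 36.29) = 0.04059 kg/m³.
(x−vt)²/(4Dt) = (-17.91)²/(4 × 0.0733 × 1430) = 0.7651; exp(−0.7651) = 0.4653.
C = 0.04059 × 0.4653 = 0.0189 kg/m³.

0.0189 kg/m³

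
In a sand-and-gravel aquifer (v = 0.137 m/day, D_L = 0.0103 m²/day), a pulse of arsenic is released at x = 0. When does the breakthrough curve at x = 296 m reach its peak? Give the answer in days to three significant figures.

2160 days

For the 1D instantaneous-source solution, setting ∂C/∂t = 0 at fixed x gives v²t² + 2Dt − x² = 0, so t = (√(D² + v²x²) − D)/v².
√(D² + v²x²) = √(0.0103² + 0.137² × 296²) = 40.55; v² = 0.018769.
t = (40.55 − 0.0103)/0.018769 = 2160 days (vs. the pure-advection estimate x/v = 2160 d).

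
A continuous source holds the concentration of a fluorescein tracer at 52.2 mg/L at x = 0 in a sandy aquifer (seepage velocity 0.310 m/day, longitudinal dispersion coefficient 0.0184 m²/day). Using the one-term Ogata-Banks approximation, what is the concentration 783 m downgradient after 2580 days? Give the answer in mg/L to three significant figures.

50.0 mg/L

For a continuous step input, C/C₀ ≈ ½·erfc((x−vt)/(2√(Dt))).
vt = 0.310 × 2580 = 799.8 m and 2√(Dt) = 2√(0.0184 × 2580) = 13.78 m.
Argument (x−vt)/(2√(Dt)) = (783 − 799.8)/13.78 = -1.219; ½·erfc(-1.219) = 0.9576.
C = 52.2 × 0.9576 = 50.0 mg/L.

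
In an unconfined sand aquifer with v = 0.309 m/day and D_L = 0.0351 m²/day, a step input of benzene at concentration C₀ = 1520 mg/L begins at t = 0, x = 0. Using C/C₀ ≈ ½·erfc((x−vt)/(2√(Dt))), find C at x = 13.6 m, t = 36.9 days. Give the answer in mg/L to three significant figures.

131 mg/L

For a continuous step input, C/C₀ ≈ ½·erfc((x−vt)/(2√(Dt))).
vt = 0.309 × 36.9 = 11.4021 m and 2√(Dt) = 2√(0.0351 × 36.9) = 2.276 m.
Argument (x−vt)/(2√(Dt)) = (13.6 − 11.4021)/2.276 = 0.9657; ½·erfc(0.9657) = 0.08602.
C = 1520 × 0.08602 = 131 mg/L.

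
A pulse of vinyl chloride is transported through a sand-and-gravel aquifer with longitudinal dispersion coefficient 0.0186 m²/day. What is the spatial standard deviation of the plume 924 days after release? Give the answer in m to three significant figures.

5.86 m

Dispersive spreading gives a Gaussian with σ² = 2Dt; advection only shifts the center.
σ = √(2 × 0.0186 × 924) = 5.86 m.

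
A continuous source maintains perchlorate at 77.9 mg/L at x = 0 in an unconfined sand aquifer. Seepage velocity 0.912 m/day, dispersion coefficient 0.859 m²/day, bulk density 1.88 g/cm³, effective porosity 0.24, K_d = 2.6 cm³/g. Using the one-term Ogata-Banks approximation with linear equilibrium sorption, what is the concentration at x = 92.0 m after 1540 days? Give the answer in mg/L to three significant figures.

Retardation factor R = 1 + ρ_b·K_d/n = 1 + 1.88 × 2.6/0.24 = 21.37.
Sorption retards both mechanisms: v_R = v/R = 0.04268 m/day, D_R = D/R = 0.04020 m²/day.
v_R·t = 0.04268 × 1540 = 65.7272 m; 2√(D_R t) = 15.74 m; argument = (92.0 − 65.7272)/15.74 = 1.669.
C = C₀ × ½·erfc(1.669) = 77.9 × 0.009130 = 0.711 mg/L.

0.711 mg/L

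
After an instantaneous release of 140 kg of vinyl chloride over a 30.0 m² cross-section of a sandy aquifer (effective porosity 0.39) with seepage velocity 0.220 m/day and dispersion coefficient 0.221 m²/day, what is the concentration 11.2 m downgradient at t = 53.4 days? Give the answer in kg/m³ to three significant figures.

0.976 kg/m³

For an instantaneous plane source, C(x,t) = M/(n_e·A·√(4πDt)) · exp(−(x−vt)²/(4Dt)), with n_e·A the pore (flow) area.
Plume center vt = 0.220 × 53.4 = 11.748 m, so the well at 11.2 m is 0.548 m upgradient of the peak.
√(4πDt) = 12.18 m, giving peak height M/(n_e·A·√(4πDt)) = 140/(0.39 × 30.0 × 12.18) = 0.9824 kg/m³.
(x−vt)²/(4Dt) = (-0.548)²/(4 × 0.221 × 53.4) = 0.006362; exp(−0.006362) = 0.9937.
C = 0.9824 × 0.9937 = 0.976 kg/m³.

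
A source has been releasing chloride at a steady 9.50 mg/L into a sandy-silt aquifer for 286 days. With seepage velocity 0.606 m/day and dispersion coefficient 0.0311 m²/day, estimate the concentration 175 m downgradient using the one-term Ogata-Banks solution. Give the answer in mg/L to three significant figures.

3.28 mg/L

For a continuous step input, C/C₀ ≈ ½·erfc((x−vt)/(2√(Dt))).
vt = 0.606 × 286 = 173.316 m and 2√(Dt) = 2√(0.0311 × 286) = 5.965 m.
Argument (x−vt)/(2√(Dt)) = (175 − 173.316)/5.965 = 0.2823; ½·erfc(0.2823) = 0.3449.
C = 9.50 × 0.3449 = 3.28 mg/L.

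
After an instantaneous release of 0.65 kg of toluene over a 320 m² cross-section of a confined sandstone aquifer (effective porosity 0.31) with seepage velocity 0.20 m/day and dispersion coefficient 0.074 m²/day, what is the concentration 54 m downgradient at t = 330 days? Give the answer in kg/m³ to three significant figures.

For an instantaneous plane source, C(x,t) = M/(n_e·A·√(4πDt)) · exp(−(x−vt)²/(4Dt)), with n_e·A the pore (flow) area.
Plume center vt = 0.20 × 330 = 66 m, so the well at 54 m is 12 m upgradient of the peak.
√(4πDt) = 17.52 m, giving peak height M/(n_e·A·√(4πDt)) = 0.65/(0.31 × 320 × 17.52) = 0.0003740 kg/m³.
(x−vt)²/(4Dt) = (-12)²/(4 × 0.074 × 330) = 1.474; exp(−1.474) = 0.2290.
C = 0.0003740 × 0.2290 = 8.56e-05 kg/m³.

8.56e-05 kg/m³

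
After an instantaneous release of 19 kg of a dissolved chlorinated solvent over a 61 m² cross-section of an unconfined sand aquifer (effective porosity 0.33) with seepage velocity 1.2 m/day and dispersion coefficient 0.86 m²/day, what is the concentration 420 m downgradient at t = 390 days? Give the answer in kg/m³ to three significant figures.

0.00261 kg/m³

For an instantaneous plane source, C(x,t) = M/(n_e·A·√(4πDt)) · exp(−(x−vt)²/(4Dt)), with n_e·A the pore (flow) area.
Plume center vt = 1.2 × 390 = 468 m, so the well at 420 m is 48 m upgradient of the peak.
√(4πDt) = 64.92 m, giving peak height M/(n_e·A·√(4πDt)) = 19/(0.33 × 61 × 64.92) = 0.01454 kg/m³.
(x−vt)²/(4Dt) = (-48)²/(4 × 0.86 × 390) = 1.717; exp(−1.717) = 0.1796.
C = 0.01454 × 0.1796 = 0.00261 kg/m³.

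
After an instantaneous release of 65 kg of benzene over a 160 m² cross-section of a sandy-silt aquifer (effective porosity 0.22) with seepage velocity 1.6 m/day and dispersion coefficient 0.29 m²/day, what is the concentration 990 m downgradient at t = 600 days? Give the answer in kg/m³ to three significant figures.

0.0108 kg/m³

For an instantaneous plane source, C(x,t) = M/(n_e·A·√(4πDt)) · exp(−(x−vt)²/(4Dt)), with n_e·A the pore (flow) area.
Plume center vt = 1.6 × 600 = 960 m, so the well at 990 m is 30 m downgradient of the peak.
√(4πDt) = 46.76 m, giving peak height M/(n_e·A·√(4πDt)) = 65/(0.22 × 160 × 46.76) = 0.03949 kg/m³.
(x−vt)²/(4Dt) = (30)²/(4 × 0.29 × 600) = 1.293; exp(−1.293) = 0.2744.
C = 0.03949 × 0.2744 = 0.0108 kg/m³.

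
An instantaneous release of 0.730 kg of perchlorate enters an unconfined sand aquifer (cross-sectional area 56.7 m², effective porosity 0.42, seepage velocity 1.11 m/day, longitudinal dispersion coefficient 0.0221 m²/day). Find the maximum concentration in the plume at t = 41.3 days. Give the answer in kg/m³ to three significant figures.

The peak of an instantaneous 1D plume sits at x = vt; there the Gaussian factor is 1 and C_max = M/(n_e·A·√(4πDt)), where n_e·A is the pore area the mass is dissolved in.
√(4πDt) = √(4π × 0.0221 × 41.3) = 3.387 m, so C_max = 0.730/(0.42 × 56.7 × 3.387) = 0.00905 kg/m³.

0.00905 kg/m³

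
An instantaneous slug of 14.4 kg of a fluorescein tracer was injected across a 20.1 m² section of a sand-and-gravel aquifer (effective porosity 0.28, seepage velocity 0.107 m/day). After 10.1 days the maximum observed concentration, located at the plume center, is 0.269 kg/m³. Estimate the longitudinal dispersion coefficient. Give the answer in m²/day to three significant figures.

At the plume center C_max = M/(n_e·A·√(4πDt)), so D = M²/(4πt·(n_e·A·C_max)²).
n_e·A·C_max = 0.28 × 20.1 × 0.269 = 1.514 kg/m.
D = 14.4²/(4π × 10.1 × 1.514²) = 0.713 m²/day.

0.713 m²/day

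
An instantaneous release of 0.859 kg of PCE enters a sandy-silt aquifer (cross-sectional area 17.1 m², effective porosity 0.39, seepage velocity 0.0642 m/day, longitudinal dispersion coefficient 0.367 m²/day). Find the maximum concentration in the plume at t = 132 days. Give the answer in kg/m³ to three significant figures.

0.00522 kg/m³

The peak of an instantaneous 1D plume sits at x = vt; there the Gaussian factor is 1 and C_max = M/(n_e·A·√(4πDt)), where n_e·A is the pore area the mass is dissolved in.
√(4πDt) = √(4π × 0.367 × 132) = 24.67 m, so C_max = 0.859/(0.39 × 17.1 × 24.67) = 0.00522 kg/m³.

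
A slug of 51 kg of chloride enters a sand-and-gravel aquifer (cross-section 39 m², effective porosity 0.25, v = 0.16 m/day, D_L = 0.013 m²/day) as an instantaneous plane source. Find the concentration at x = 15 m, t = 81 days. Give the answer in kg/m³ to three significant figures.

0.535 kg/m³

For an instantaneous plane source, C(x,t) = M/(n_e·A·√(4πDt)) · exp(−(x−vt)²/(4Dt)), with n_e·A the pore (flow) area.
Plume center vt = 0.16 × 81 = 12.96 m, so the well at 15 m is 2.04 m downgradient of the peak.
√(4πDt) = 3.638 m, giving peak height M/(n_e·A·√(4πDt)) = 51/(0.25 × 39 × 3.638) = 1.438 kg/m³.
(x−vt)²/(4Dt) = (2.04)²/(4 × 0.013 × 81) = 0.9880; exp(−0.9880) = 0.3723.
C = 1.438 × 0.3723 = 0.535 kg/m³.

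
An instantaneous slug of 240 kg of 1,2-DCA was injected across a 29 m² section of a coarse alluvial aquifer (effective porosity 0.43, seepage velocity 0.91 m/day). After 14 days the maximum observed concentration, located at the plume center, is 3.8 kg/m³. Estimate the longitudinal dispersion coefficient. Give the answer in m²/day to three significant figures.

At the plume center C_max = M/(n_e·A·√(4πDt)), so D = M²/(4πt·(n_e·A·C_max)²).
n_e·A·C_max = 0.43 × 29 × 3.8 = 47.39 kg/m.
D = 240²/(4π × 14 × 47.39²) = 0.146 m²/day.

0.146 m²/day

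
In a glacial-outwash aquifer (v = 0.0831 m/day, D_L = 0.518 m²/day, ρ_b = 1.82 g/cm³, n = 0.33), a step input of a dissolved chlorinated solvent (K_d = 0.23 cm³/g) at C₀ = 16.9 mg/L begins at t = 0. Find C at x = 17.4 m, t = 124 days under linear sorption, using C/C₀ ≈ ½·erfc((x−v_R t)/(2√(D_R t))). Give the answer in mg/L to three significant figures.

0.740 mg/L

Retardation factor R = 1 + ρ_b·K_d/n = 1 + 1.82 × 0.23/0.33 = 2.268.
Sorption retards both mechanisms: v_R = v/R = 0.03664 m/day, D_R = D/R = 0.2284 m²/day.
v_R·t = 0.03664 × 124 = 4.54336 m; 2√(D_R t) = 10.64 m; argument = (17.4 − 4.54336)/10.64 = 1.208.
C = C₀ × ½·erfc(1.208) = 16.9 × 0.04378 = 0.740 mg/L.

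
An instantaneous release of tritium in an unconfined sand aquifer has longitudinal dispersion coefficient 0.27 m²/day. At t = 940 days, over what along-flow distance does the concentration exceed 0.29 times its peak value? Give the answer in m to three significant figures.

The plume is Gaussian with σ = √(2Dt) = √(2 × 0.27 × 940) = 22.53 m.
C/C_peak = exp(−Δx²/(2σ²)) = 0.29 ⇒ Δx = σ·√(−2 ln 0.29) = 22.53 × 1.573 = 35.44 m.
Width = 2Δx = 70.9 m.

70.9 m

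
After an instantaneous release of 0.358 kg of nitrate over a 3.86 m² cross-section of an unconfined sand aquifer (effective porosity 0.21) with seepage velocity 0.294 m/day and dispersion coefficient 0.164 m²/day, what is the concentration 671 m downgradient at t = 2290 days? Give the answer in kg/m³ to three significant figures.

For an instantaneous plane source, C(x,t) = M/(n_e·A·√(4πDt)) · exp(−(x−vt)²/(4Dt)), with n_e·A the pore (flow) area.
Plume center vt = 0.294 × 2290 = 673.26 m, so the well at 671 m is 2.26 m upgradient of the peak.
√(4πDt) = 68.70 m, giving peak height M/(n_e·A·√(4πDt)) = 0.358/(0.21 × 3.86 × 68.70) = 0.006429 kg/m³.
(x−vt)²/(4Dt) = (-2.26)²/(4 × 0.164 × 2290) = 0.003400; exp(−0.003400) = 0.9966.
C = 0.006429 × 0.9966 = 0.00641 kg/m³.

0.00641 kg/m³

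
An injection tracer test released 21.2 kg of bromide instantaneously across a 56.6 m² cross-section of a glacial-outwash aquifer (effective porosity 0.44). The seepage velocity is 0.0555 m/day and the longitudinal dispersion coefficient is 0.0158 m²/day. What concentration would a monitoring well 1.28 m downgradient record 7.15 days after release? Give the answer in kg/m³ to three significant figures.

0.127 kg/m³

For an instantaneous plane source, C(x,t) = M/(n_e·A·√(4πDt)) · exp(−(x−vt)²/(4Dt)), with n_e·A the pore (flow) area.
Plume center vt = 0.0555 × 7.15 = 0.396825 m, so the well at 1.28 m is 0.883175 m downgradient of the peak.
√(4πDt) = 1.191 m, giving peak height M/(n_e·A·√(4πDt)) = 21.2/(0.44 × 56.6 × 1.191) = 0.7148 kg/m³.
(x−vt)²/(4Dt) = (0.883175)²/(4 × 0.0158 × 7.15) = 1.726; exp(−1.726) = 0.1780.
C = 0.7148 × 0.1780 = 0.127 kg/m³.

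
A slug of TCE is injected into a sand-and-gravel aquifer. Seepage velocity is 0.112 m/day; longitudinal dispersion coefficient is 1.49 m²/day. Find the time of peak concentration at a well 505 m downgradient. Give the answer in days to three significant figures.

For the 1D instantaneous-source solution, setting ∂C/∂t = 0 at fixed x gives v²t² + 2Dt − x² = 0, so t = (√(D² + v²x²) − D)/v².
√(D² + v²x²) = √(1.49² + 0.112² × 505²) = 56.58; v² = 0.012544.
t = (56.58 − 1.49)/0.012544 = 4390 days (vs. the pure-advection estimate x/v = 4510 d).

4390 days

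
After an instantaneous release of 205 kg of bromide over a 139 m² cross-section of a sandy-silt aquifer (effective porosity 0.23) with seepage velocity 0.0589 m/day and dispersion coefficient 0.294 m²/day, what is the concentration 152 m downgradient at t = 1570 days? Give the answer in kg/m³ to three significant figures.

For an instantaneous plane source, C(x,t) = M/(n_e·A·√(4πDt)) · exp(−(x−vt)²/(4Dt)), with n_e·A the pore (flow) area.
Plume center vt = 0.0589 × 1570 = 92.473 m, so the well at 152 m is 59.527 m downgradient of the peak.
√(4πDt) = 76.16 m, giving peak height M/(n_e·A·√(4πDt)) = 205/(0.23 × 139 × 76.16) = 0.08419 kg/m³.
(x−vt)²/(4Dt) = (59.527)²/(4 × 0.294 × 1570) = 1.919; exp(−1.919) = 0.1468.
C = 0.08419 × 0.1468 = 0.0124 kg/m³.

0.0124 kg/m³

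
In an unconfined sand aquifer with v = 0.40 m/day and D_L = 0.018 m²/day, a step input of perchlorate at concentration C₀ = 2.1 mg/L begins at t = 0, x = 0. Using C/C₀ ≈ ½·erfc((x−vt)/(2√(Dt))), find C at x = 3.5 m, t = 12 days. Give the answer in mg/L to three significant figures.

2.05 mg/L

For a continuous step input, C/C₀ ≈ ½·erfc((x−vt)/(2√(Dt))).
vt = 0.40 × 12 = 4.8 m and 2√(Dt) = 2√(0.018 × 12) = 0.9295 m.
Argument (x−vt)/(2√(Dt)) = (3.5 − 4.8)/0.9295 = -1.399; ½·erfc(-1.399) = 0.9761.
C = 2.1 × 0.9761 = 2.05 mg/L.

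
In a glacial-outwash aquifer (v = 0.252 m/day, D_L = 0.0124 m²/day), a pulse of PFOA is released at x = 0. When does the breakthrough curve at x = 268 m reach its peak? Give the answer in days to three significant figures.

For the 1D instantaneous-source solution, setting ∂C/∂t = 0 at fixed x gives v²t² + 2Dt − x² = 0, so t = (√(D² + v²x²) − D)/v².
√(D² + v²x²) = √(0.0124² + 0.252² × 268²) = 67.54; v² = 0.063504.
t = (67.54 − 0.0124)/0.063504 = 1060 days (vs. the pure-advection estimate x/v = 1060 d).

1060 days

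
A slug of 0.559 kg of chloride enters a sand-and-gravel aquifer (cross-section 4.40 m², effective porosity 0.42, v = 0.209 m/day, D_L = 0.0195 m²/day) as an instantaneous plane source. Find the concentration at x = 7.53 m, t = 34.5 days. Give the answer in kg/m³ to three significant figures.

0.100 kg/m³

For an instantaneous plane source, C(x,t) = M/(n_e·A·√(4πDt)) · exp(−(x−vt)²/(4Dt)), with n_e·A the pore (flow) area.
Plume center vt = 0.209 × 34.5 = 7.2105 m, so the well at 7.53 m is 0.3195 m downgradient of the peak.
√(4πDt) = 2.908 m, giving peak height M/(n_e·A·√(4πDt)) = 0.559/(0.42 × 4.40 × 2.908) = 0.1040 kg/m³.
(x−vt)²/(4Dt) = (0.3195)²/(4 × 0.0195 × 34.5) = 0.03793; exp(−0.03793) = 0.9628.
C = 0.1040 × 0.9628 = 0.100 kg/m³.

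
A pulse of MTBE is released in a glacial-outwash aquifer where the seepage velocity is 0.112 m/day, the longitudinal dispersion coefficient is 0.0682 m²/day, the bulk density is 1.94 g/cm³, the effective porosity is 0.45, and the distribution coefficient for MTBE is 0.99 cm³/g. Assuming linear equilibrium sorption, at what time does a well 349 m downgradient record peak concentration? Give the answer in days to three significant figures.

Retardation factor R = 1 + ρ_b·K_d/n = 1 + 1.94 × 0.99/0.45 = 5.268.
Sorption retards both mechanisms: v_R = v/R = 0.02126 m/day, D_R = D/R = 0.01295 m²/day.
Peak time from v_R²t² + 2D_R t − x² = 0: t = (√(D_R² + v_R²x²) − D_R)/v_R².
√(D_R² + v_R²x²) = √(0.01295² + 0.02126² × 349²) = 7.420; v_R² = 0.0004520.
t = (7.420 − 0.01295)/0.0004520 = 16400 days.

16400 days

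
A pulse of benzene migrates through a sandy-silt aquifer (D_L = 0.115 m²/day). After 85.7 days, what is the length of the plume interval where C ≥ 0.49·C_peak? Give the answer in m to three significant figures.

10.6 m

The plume is Gaussian with σ = √(2Dt) = √(2 × 0.115 × 85.7) = 4.440 m.
C/C_peak = exp(−Δx²/(2σ²)) = 0.49 ⇒ Δx = σ·√(−2 ln 0.49) = 4.440 × 1.194 = 5.301 m.
Width = 2Δx = 10.6 m.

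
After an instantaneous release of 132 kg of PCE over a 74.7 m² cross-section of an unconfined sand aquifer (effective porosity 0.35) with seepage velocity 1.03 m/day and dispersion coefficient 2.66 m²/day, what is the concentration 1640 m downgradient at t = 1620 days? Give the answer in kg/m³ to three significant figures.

For an instantaneous plane source, C(x,t) = M/(n_e·A·√(4πDt)) · exp(−(x−vt)²/(4Dt)), with n_e·A the pore (flow) area.
Plume center vt = 1.03 × 1620 = 1668.6 m, so the well at 1640 m is 28.6 m upgradient of the peak.
√(4πDt) = 232.7 m, giving peak height M/(n_e·A·√(4πDt)) = 132/(0.35 × 74.7 × 232.7) = 0.02170 kg/m³.
(x−vt)²/(4Dt) = (-28.6)²/(4 × 2.66 × 1620) = 0.04745; exp(−0.04745) = 0.9537.
C = 0.02170 × 0.9537 = 0.0207 kg/m³.

0.0207 kg/m³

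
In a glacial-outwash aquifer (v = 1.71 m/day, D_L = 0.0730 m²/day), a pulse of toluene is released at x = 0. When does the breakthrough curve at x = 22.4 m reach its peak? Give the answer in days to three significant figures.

13.1 days

For the 1D instantaneous-source solution, setting ∂C/∂t = 0 at fixed x gives v²t² + 2Dt − x² = 0, so t = (√(D² + v²x²) − D)/v².
√(D² + v²x²) = √(0.0730² + 1.71² × 22.4²) = 38.30; v² = 2.9241.
t = (38.30 − 0.0730)/2.9241 = 13.1 days (vs. the pure-advection estimate x/v = 13.1 d).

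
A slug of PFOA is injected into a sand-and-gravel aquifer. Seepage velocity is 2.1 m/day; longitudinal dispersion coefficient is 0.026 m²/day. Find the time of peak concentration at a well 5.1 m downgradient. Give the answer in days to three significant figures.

2.42 days

For the 1D instantaneous-source solution, setting ∂C/∂t = 0 at fixed x gives v²t² + 2Dt − x² = 0, so t = (√(D² + v²x²) − D)/v².
√(D² + v²x²) = √(0.026² + 2.1² × 5.1²) = 10.71; v² = 4.41.
t = (10.71 − 0.026)/4.41 = 2.42 days (vs. the pure-advection estimate x/v = 2.43 d).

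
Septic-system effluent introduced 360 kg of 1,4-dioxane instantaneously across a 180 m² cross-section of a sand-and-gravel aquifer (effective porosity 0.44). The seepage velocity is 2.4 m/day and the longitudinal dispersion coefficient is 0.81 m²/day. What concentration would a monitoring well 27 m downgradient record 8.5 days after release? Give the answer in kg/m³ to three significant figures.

For an instantaneous plane source, C(x,t) = M/(n_e·A·√(4πDt)) · exp(−(x−vt)²/(4Dt)), with n_e·A the pore (flow) area.
Plume center vt = 2.4 × 8.5 = 20.4 m, so the well at 27 m is 6.6 m downgradient of the peak.
√(4πDt) = 9.302 m, giving peak height M/(n_e·A·√(4πDt)) = 360/(0.44 × 180 × 9.302) = 0.4887 kg/m³.
(x−vt)²/(4Dt) = (6.6)²/(4 × 0.81 × 8.5) = 1.582; exp(−1.582) = 0.2056.
C = 0.4887 × 0.2056 = 0.100 kg/m³.

0.100 kg/m³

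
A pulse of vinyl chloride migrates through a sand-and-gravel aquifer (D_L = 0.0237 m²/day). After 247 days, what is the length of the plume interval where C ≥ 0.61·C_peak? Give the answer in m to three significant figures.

The plume is Gaussian with σ = √(2Dt) = √(2 × 0.0237 × 247) = 3.422 m.
C/C_peak = exp(−Δx²/(2σ²)) = 0.61 ⇒ Δx = σ·√(−2 ln 0.61) = 3.422 × 0.9943 = 3.402 m.
Width = 2Δx = 6.80 m.

6.80 m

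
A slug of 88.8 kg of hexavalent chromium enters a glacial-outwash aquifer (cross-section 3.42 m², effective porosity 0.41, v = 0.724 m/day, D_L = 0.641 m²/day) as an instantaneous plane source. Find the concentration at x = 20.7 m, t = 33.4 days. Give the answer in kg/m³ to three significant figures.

For an instantaneous plane source, C(x,t) = M/(n_e·A·√(4πDt)) · exp(−(x−vt)²/(4Dt)), with n_e·A the pore (flow) area.
Plume center vt = 0.724 × 33.4 = 24.1816 m, so the well at 20.7 m is 3.4816 m upgradient of the peak.
√(4πDt) = 16.40 m, giving peak height M/(n_e·A·√(4πDt)) = 88.8/(0.41 × 3.42 × 16.40) = 3.862 kg/m³.
(x−vt)²/(4Dt) = (-3.4816)²/(4 × 0.641 × 33.4) = 0.1415; exp(−0.1415) = 0.8681.
C = 3.862 × 0.8681 = 3.35 kg/m³.

3.35 kg/m³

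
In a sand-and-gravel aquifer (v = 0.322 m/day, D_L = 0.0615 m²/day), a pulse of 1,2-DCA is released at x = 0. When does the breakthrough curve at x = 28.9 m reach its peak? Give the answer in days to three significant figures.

For the 1D instantaneous-source solution, setting ∂C/∂t = 0 at fixed x gives v²t² + 2Dt − x² = 0, so t = (√(D² + v²x²) − D)/v².
√(D² + v²x²) = √(0.0615² + 0.322² × 28.9²) = 9.306; v² = 0.103684.
t = (9.306 − 0.0615)/0.103684 = 89.2 days (vs. the pure-advection estimate x/v = 89.8 d).

89.2 days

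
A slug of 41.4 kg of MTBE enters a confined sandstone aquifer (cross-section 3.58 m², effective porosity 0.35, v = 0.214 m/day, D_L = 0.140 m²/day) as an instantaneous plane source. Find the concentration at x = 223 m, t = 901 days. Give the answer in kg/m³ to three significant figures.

0.136 kg/m³

For an instantaneous plane source, C(x,t) = M/(n_e·A·√(4πDt)) · exp(−(x−vt)²/(4Dt)), with n_e·A the pore (flow) area.
Plume center vt = 0.214 × 901 = 192.814 m, so the well at 223 m is 30.186 m downgradient of the peak.
√(4πDt) = 39.81 m, giving peak height M/(n_e·A·√(4πDt)) = 41.4/(0.35 × 3.58 × 39.81) = 0.8300 kg/m³.
(x−vt)²/(4Dt) = (30.186)²/(4 × 0.140 × 901) = 1.806; exp(−1.806) = 0.1643.
C = 0.8300 × 0.1643 = 0.136 kg/m³.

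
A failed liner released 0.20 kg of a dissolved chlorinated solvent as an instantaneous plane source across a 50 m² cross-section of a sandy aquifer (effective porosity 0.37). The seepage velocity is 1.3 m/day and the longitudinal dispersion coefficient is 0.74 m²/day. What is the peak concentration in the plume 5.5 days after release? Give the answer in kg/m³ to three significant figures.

The peak of an instantaneous 1D plume sits at x = vt; there the Gaussian factor is 1 and C_max = M/(n_e·A·√(4πDt)), where n_e·A is the pore area the mass is dissolved in.
√(4πDt) = √(4π × 0.74 × 5.5) = 7.152 m, so C_max = 0.20/(0.37 × 50 × 7.152) = 0.00151 kg/m³.

0.00151 kg/m³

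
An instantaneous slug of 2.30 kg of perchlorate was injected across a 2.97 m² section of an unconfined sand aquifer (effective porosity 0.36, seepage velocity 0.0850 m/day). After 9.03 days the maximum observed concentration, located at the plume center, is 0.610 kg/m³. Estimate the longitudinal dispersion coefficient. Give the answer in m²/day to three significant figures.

0.110 m²/day

At the plume center C_max = M/(n_e·A·√(4πDt)), so D = M²/(4πt·(n_e·A·C_max)²).
n_e·A·C_max = 0.36 × 2.97 × 0.610 = 0.6522 kg/m.
D = 2.30²/(4π × 9.03 × 0.6522²) = 0.110 m²/day.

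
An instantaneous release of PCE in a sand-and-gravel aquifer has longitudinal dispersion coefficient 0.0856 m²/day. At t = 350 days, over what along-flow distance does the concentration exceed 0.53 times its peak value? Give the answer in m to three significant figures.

17.4 m

The plume is Gaussian with σ = √(2Dt) = √(2 × 0.0856 × 350) = 7.741 m.
C/C_peak = exp(−Δx²/(2σ²)) = 0.53 ⇒ Δx = σ·√(−2 ln 0.53) = 7.741 × 1.127 = 8.724 m.
Width = 2Δx = 17.4 m.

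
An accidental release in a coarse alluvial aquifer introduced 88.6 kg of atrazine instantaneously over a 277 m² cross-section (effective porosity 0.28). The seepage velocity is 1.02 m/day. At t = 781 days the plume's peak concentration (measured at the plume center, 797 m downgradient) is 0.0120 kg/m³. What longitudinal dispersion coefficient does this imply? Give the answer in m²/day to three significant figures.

At the plume center C_max = M/(n_e·A·√(4πDt)), so D = M²/(4πt·(n_e·A·C_max)²).
n_e·A·C_max = 0.28 × 277 × 0.0120 = 0.9307 kg/m.
D = 88.6²/(4π × 781 × 0.9307²) = 0.923 m²/day.

0.923 m²/day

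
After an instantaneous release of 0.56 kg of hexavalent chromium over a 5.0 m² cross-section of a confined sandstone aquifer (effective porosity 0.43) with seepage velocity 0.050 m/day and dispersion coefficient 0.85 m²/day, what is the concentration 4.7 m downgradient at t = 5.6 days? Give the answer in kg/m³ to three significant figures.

For an instantaneous plane source, C(x,t) = M/(n_e·A·√(4πDt)) · exp(−(x−vt)²/(4Dt)), with n_e·A the pore (flow) area.
Plume center vt = 0.050 × 5.6 = 0.28 m, so the well at 4.7 m is 4.42 m downgradient of the peak.
√(4πDt) = 7.734 m, giving peak height M/(n_e·A·√(4πDt)) = 0.56/(0.43 × 5.0 × 7.734) = 0.03368 kg/m³.
(x−vt)²/(4Dt) = (4.42)²/(4 × 0.85 × 5.6) = 1.026; exp(−1.026) = 0.3584.
C = 0.03368 × 0.3584 = 0.0121 kg/m³.

0.0121 kg/m³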